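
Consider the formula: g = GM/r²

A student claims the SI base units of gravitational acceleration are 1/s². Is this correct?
Units of each symbol in g = GM/r²:
  G (gravitational constant): m³/(kg·s²)
  M (mass): kg
  r (distance): m  → to the power 2 in the denominator, contributes 1/m²

Multiplying the contributions: [m³/(kg·s²)] · [kg] · [1/m²]
Adding exponents of each base unit: m: 1, s: -2
SI base units of gravitational acceleration: m/s²

The claimed units 1/s² (exponents s: -2) do not match the derived units m/s² (exponents m: 1, s: -2), so the claim is incorrect.

Answer: No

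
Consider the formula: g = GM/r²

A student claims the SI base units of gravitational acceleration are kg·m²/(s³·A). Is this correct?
Units of each symbol in g = GM/r²:
  G (gravitational constant): m³/(kg·s²)
  M (mass): kg
  r (distance): m  → to the power 2 in the denominator, contributes 1/m²

Multiplying the contributions: [m³/(kg·s²)] · [kg] · [1/m²]
Adding exponents of each base unit: m: 1, s: -2
SI base units of gravitational acceleration: m/s²

The claimed units kg·m²/(s³·A) (exponents kg: 1, m: 2, s: -3, A: -1) do not match the derived units m/s² (exponents m: 1, s: -2), so the claim is incorrect.

Answer: No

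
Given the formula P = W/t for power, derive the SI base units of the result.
Units of each symbol in P = W/t:
  W (work): kg·m²/s²
  t (time): s  → in the denominator, contributes 1/s

Multiplying the contributions: [kg·m²/s²] · [1/s]
Adding exponents of each base unit: kg: 1, m: 2, s: -3
SI base units of power: kg·m²/s³

Answer: kg·m²/s³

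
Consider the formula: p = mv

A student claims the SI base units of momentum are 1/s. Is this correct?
Units of each symbol in p = mv:
  m (mass): kg
  v (velocity): m/s

Multiplying the contributions: [kg] · [m/s]
Adding exponents of each base unit: kg: 1, m: 1, s: -1
SI base units of momentum: kg·m/s

The claimed units 1/s (exponents s: -1) do not match the derived units kg·m/s (exponents kg: 1, m: 1, s: -1), so the claim is incorrect.

Answer: No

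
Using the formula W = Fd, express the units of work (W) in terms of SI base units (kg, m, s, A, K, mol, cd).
Units of each symbol in W = Fd:
  F (force): kg·m/s²
  d (displacement): m

Multiplying the contributions: [kg·m/s²] · [m]
Adding exponents of each base unit: kg: 1, m: 2, s: -2
SI base units of work: kg·m²/s²

Answer: kg·m²/s²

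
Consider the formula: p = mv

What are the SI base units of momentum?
Units of each symbol in p = mv:
  m (mass): kg
  v (velocity): m/s

Multiplying the contributions: [kg] · [m/s]
Adding exponents of each base unit: kg: 1, m: 1, s: -1
SI base units of momentum: kg·m/s

Answer: kg·m/s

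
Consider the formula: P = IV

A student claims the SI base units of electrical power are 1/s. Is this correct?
Units of each symbol in P = IV:
  I (current): A
  V (voltage, in volts): kg·m²/(s³·A)

Multiplying the contributions: [A] · [kg·m²/(s³·A)]
Adding exponents of each base unit: kg: 1, m: 2, s: -3
SI base units of electrical power: kg·m²/s³

The claimed units 1/s (exponents s: -1) do not match the derived units kg·m²/s³ (exponents kg: 1, m: 2, s: -3), so the claim is incorrect.

Answer: No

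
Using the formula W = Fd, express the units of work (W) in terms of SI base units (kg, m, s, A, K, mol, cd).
Units of each symbol in W = Fd:
  F (force): kg·m/s²
  d (displacement): m

Multiplying the contributions: [kg·m/s²] · [m]
Adding exponents of each base unit: kg: 1, m: 2, s: -2
SI base units of work: kg·m²/s²

Answer: kg·m²/s²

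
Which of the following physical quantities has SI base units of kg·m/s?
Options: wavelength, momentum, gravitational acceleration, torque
Checking the SI base units of each option:
  wavelength (λ = v/f): m  ✗
  momentum (p = mv): kg·m/s  ✓ matches
  gravitational acceleration (g = GM/r²): m/s²  ✗
  torque (τ = Fr): kg·m²/s²  ✗

Only momentum has units kg·m/s.

Answer: momentum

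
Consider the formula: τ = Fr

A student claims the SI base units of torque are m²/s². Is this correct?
Units of each symbol in τ = Fr:
  F (force): kg·m/s²
  r (lever arm): m

Multiplying the contributions: [kg·m/s²] · [m]
Adding exponents of each base unit: kg: 1, m: 2, s: -2
SI base units of torque: kg·m²/s²

The claimed units m²/s² (exponents m: 2, s: -2) do not match the derived units kg·m²/s² (exponents kg: 1, m: 2, s: -2), so the claim is incorrect.

Answer: No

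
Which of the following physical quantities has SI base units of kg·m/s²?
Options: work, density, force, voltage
Checking the SI base units of each option:
  work (W = Fd): kg·m²/s²  ✗
  density (ρ = m/V): kg/m³  ✗
  force (F = ma): kg·m/s²  ✓ matches
  voltage (V = IR): kg·m²/(s³·A)  ✗

Only force has units kg·m/s².

Answer: force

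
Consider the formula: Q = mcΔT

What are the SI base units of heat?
Units of each symbol in Q = mcΔT:
  m (mass): kg
  c (specific heat capacity, in J/(kg·K)): m²/(s²·K)
  ΔT (temperature change): K

Multiplying the contributions: [kg] · [m²/(s²·K)] · [K]
Adding exponents of each base unit: kg: 1, m: 2, s: -2
SI base units of heat: kg·m²/s²

Answer: kg·m²/s²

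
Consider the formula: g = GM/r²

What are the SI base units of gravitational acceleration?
Units of each symbol in g = GM/r²:
  G (gravitational constant): m³/(kg·s²)
  M (mass): kg
  r (distance): m  → to the power 2 in the denominator, contributes 1/m²

Multiplying the contributions: [m³/(kg·s²)] · [kg] · [1/m²]
Adding exponents of each base unit: m: 1, s: -2
SI base units of gravitational acceleration: m/s²

Answer: m/s²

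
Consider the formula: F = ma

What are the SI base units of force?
Units of each symbol in F = ma:
  m (mass): kg
  a (acceleration): m/s²

Multiplying the contributions: [kg] · [m/s²]
Adding exponents of each base unit: kg: 1, m: 1, s: -2
SI base units of force: kg·m/s²

Answer: kg·m/s²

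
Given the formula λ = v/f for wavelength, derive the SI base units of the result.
Units of each symbol in λ = v/f:
  v (wave speed): m/s
  f (frequency): 1/s  → in the denominator, contributes s

Multiplying the contributions: [m/s] · [s]
Adding exponents of each base unit: m: 1
SI base units of wavelength: m

Answer: m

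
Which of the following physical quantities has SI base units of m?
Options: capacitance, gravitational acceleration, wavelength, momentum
Checking the SI base units of each option:
  capacitance (C = Q/V): s⁴·A²/(kg·m²)  ✗
  gravitational acceleration (g = GM/r²): m/s²  ✗
  wavelength (λ = v/f): m  ✓ matches
  momentum (p = mv): kg·m/s  ✗

Only wavelength has units m.

Answer: wavelength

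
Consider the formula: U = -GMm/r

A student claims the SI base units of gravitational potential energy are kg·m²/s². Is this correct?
Units of each symbol in U = -GMm/r:
  G (gravitational constant): m³/(kg·s²)
  M (mass): kg
  m (mass): kg
  r (distance): m  → in the denominator, contributes 1/m
  The minus sign does not affect the units.

Multiplying the contributions: [m³/(kg·s²)] · [kg] · [kg] · [1/m]
Adding exponents of each base unit: kg: 1, m: 2, s: -2
SI base units of gravitational potential energy: kg·m²/s²

The claimed units kg·m²/s² match the derived units, so the claim is correct.

Answer: Yes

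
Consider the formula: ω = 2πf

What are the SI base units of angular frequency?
Units of each symbol in ω = 2πf:
  f (frequency): 1/s
  The factor 2π is dimensionless.

Multiplying the contributions: [1/s]
Adding exponents of each base unit: s: -1
SI base units of angular frequency: 1/s

Answer: 1/s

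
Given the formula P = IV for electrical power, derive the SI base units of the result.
Units of each symbol in P = IV:
  I (current): A
  V (voltage, in volts): kg·m²/(s³·A)

Multiplying the contributions: [A] · [kg·m²/(s³·A)]
Adding exponents of each base unit: kg: 1, m: 2, s: -3
SI base units of electrical power: kg·m²/s³

Answer: kg·m²/s³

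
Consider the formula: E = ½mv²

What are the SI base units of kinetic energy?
Units of each symbol in E = ½mv²:
  m (mass): kg
  v (speed): m/s  → to the power 2, contributes m²/s²
  The factor ½ is dimensionless.

Multiplying the contributions: [kg] · [m²/s²]
Adding exponents of each base unit: kg: 1, m: 2, s: -2
SI base units of kinetic energy: kg·m²/s²

Answer: kg·m²/s²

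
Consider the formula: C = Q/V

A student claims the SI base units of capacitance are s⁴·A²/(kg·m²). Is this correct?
Units of each symbol in C = Q/V:
  Q (charge, in coulombs): s·A
  V (voltage, in volts): kg·m²/(s³·A)  → in the denominator, contributes s³·A/(kg·m²)

Multiplying the contributions: [s·A] · [s³·A/(kg·m²)]
Adding exponents of each base unit: kg: -1, m: -2, s: 4, A: 2
SI base units of capacitance: s⁴·A²/(kg·m²)

The claimed units s⁴·A²/(kg·m²) match the derived units, so the claim is correct.

Answer: Yes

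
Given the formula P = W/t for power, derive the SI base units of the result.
Units of each symbol in P = W/t:
  W (work): kg·m²/s²
  t (time): s  → in the denominator, contributes 1/s

Multiplying the contributions: [kg·m²/s²] · [1/s]
Adding exponents of each base unit: kg: 1, m: 2, s: -3
SI base units of power: kg·m²/s³

Answer: kg·m²/s³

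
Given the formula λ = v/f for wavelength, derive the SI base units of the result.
Units of each symbol in λ = v/f:
  v (wave speed): m/s
  f (frequency): 1/s  → in the denominator, contributes s

Multiplying the contributions: [m/s] · [s]
Adding exponents of each base unit: m: 1
SI base units of wavelength: m

Answer: m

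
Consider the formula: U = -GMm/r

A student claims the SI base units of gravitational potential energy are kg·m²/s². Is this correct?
Units of each symbol in U = -GMm/r:
  G (gravitational constant): m³/(kg·s²)
  M (mass): kg
  m (mass): kg
  r (distance): m  → in the denominator, contributes 1/m
  The minus sign does not affect the units.

Multiplying the contributions: [m³/(kg·s²)] · [kg] · [kg] · [1/m]
Adding exponents of each base unit: kg: 1, m: 2, s: -2
SI base units of gravitational potential energy: kg·m²/s²

The claimed units kg·m²/s² match the derived units, so the claim is correct.

Answer: Yes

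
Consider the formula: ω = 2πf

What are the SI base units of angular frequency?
Units of each symbol in ω = 2πf:
  f (frequency): 1/s
  The factor 2π is dimensionless.

Multiplying the contributions: [1/s]
Adding exponents of each base unit: s: -1
SI base units of angular frequency: 1/s

Answer: 1/s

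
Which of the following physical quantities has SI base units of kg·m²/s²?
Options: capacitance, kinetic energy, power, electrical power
Checking the SI base units of each option:
  capacitance (C = Q/V): s⁴·A²/(kg·m²)  ✗
  kinetic energy (E = ½mv²): kg·m²/s²  ✓ matches
  power (P = W/t): kg·m²/s³  ✗
  electrical power (P = IV): kg·m²/s³  ✗

Only kinetic energy has units kg·m²/s².

Answer: kinetic energy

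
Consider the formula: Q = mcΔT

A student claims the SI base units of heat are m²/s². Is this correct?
Units of each symbol in Q = mcΔT:
  m (mass): kg
  c (specific heat capacity, in J/(kg·K)): m²/(s²·K)
  ΔT (temperature change): K

Multiplying the contributions: [kg] · [m²/(s²·K)] · [K]
Adding exponents of each base unit: kg: 1, m: 2, s: -2
SI base units of heat: kg·m²/s²

The claimed units m²/s² (exponents m: 2, s: -2) do not match the derived units kg·m²/s² (exponents kg: 1, m: 2, s: -2), so the claim is incorrect.

Answer: No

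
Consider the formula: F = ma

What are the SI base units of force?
Units of each symbol in F = ma:
  m (mass): kg
  a (acceleration): m/s²

Multiplying the contributions: [kg] · [m/s²]
Adding exponents of each base unit: kg: 1, m: 1, s: -2
SI base units of force: kg·m/s²

Answer: kg·m/s²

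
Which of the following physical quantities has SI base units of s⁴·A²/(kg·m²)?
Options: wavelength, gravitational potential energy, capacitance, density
Checking the SI base units of each option:
  wavelength (λ = v/f): m  ✗
  gravitational potential energy (U = -GMm/r): kg·m²/s²  ✗
  capacitance (C = Q/V): s⁴·A²/(kg·m²)  ✓ matches
  density (ρ = m/V): kg/m³  ✗

Only capacitance has units s⁴·A²/(kg·m²).

Answer: capacitance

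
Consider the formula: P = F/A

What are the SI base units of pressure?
Units of each symbol in P = F/A:
  F (force): kg·m/s²
  A (area): m²  → in the denominator, contributes 1/m²

Multiplying the contributions: [kg·m/s²] · [1/m²]
Adding exponents of each base unit: kg: 1, m: -1, s: -2
SI base units of pressure: kg/(m·s²)

Answer: kg/(m·s²)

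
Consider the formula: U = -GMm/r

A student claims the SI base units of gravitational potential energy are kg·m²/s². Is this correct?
Units of each symbol in U = -GMm/r:
  G (gravitational constant): m³/(kg·s²)
  M (mass): kg
  m (mass): kg
  r (distance): m  → in the denominator, contributes 1/m
  The minus sign does not affect the units.

Multiplying the contributions: [m³/(kg·s²)] · [kg] · [kg] · [1/m]
Adding exponents of each base unit: kg: 1, m: 2, s: -2
SI base units of gravitational potential energy: kg·m²/s²

The claimed units kg·m²/s² match the derived units, so the claim is correct.

Answer: Yes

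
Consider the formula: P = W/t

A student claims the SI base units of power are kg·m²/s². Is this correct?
Units of each symbol in P = W/t:
  W (work): kg·m²/s²
  t (time): s  → in the denominator, contributes 1/s

Multiplying the contributions: [kg·m²/s²] · [1/s]
Adding exponents of each base unit: kg: 1, m: 2, s: -3
SI base units of power: kg·m²/s³

The claimed units kg·m²/s² (exponents kg: 1, m: 2, s: -2) do not match the derived units kg·m²/s³ (exponents kg: 1, m: 2, s: -3), so the claim is incorrect.

Answer: No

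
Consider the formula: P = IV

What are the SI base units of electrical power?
Units of each symbol in P = IV:
  I (current): A
  V (voltage, in volts): kg·m²/(s³·A)

Multiplying the contributions: [A] · [kg·m²/(s³·A)]
Adding exponents of each base unit: kg: 1, m: 2, s: -3
SI base units of electrical power: kg·m²/s³

Answer: kg·m²/s³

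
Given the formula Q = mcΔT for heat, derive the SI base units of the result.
Units of each symbol in Q = mcΔT:
  m (mass): kg
  c (specific heat capacity, in J/(kg·K)): m²/(s²·K)
  ΔT (temperature change): K

Multiplying the contributions: [kg] · [m²/(s²·K)] · [K]
Adding exponents of each base unit: kg: 1, m: 2, s: -2
SI base units of heat: kg·m²/s²

Answer: kg·m²/s²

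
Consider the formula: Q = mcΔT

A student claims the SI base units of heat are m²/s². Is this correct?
Units of each symbol in Q = mcΔT:
  m (mass): kg
  c (specific heat capacity, in J/(kg·K)): m²/(s²·K)
  ΔT (temperature change): K

Multiplying the contributions: [kg] · [m²/(s²·K)] · [K]
Adding exponents of each base unit: kg: 1, m: 2, s: -2
SI base units of heat: kg·m²/s²

The claimed units m²/s² (exponents m: 2, s: -2) do not match the derived units kg·m²/s² (exponents kg: 1, m: 2, s: -2), so the claim is incorrect.

Answer: No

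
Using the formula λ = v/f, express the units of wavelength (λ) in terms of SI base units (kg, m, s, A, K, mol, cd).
Units of each symbol in λ = v/f:
  v (wave speed): m/s
  f (frequency): 1/s  → in the denominator, contributes s

Multiplying the contributions: [m/s] · [s]
Adding exponents of each base unit: m: 1
SI base units of wavelength: m

Answer: m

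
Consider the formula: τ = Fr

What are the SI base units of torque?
Units of each symbol in τ = Fr:
  F (force): kg·m/s²
  r (lever arm): m

Multiplying the contributions: [kg·m/s²] · [m]
Adding exponents of each base unit: kg: 1, m: 2, s: -2
SI base units of torque: kg·m²/s²

Answer: kg·m²/s²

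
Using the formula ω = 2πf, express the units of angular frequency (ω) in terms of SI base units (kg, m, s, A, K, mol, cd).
Units of each symbol in ω = 2πf:
  f (frequency): 1/s
  The factor 2π is dimensionless.

Multiplying the contributions: [1/s]
Adding exponents of each base unit: s: -1
SI base units of angular frequency: 1/s

Answer: 1/s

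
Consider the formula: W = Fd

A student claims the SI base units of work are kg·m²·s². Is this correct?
Units of each symbol in W = Fd:
  F (force): kg·m/s²
  d (displacement): m

Multiplying the contributions: [kg·m/s²] · [m]
Adding exponents of each base unit: kg: 1, m: 2, s: -2
SI base units of work: kg·m²/s²

The claimed units kg·m²·s² (exponents kg: 1, m: 2, s: 2) do not match the derived units kg·m²/s² (exponents kg: 1, m: 2, s: -2), so the claim is incorrect.

Answer: No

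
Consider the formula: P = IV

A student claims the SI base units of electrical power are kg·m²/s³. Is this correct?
Units of each symbol in P = IV:
  I (current): A
  V (voltage, in volts): kg·m²/(s³·A)

Multiplying the contributions: [A] · [kg·m²/(s³·A)]
Adding exponents of each base unit: kg: 1, m: 2, s: -3
SI base units of electrical power: kg·m²/s³

The claimed units kg·m²/s³ match the derived units, so the claim is correct.

Answer: Yes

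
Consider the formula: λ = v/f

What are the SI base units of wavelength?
Units of each symbol in λ = v/f:
  v (wave speed): m/s
  f (frequency): 1/s  → in the denominator, contributes s

Multiplying the contributions: [m/s] · [s]
Adding exponents of each base unit: m: 1
SI base units of wavelength: m

Answer: m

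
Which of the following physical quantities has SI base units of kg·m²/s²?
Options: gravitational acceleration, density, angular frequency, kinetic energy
Checking the SI base units of each option:
  gravitational acceleration (g = GM/r²): m/s²  ✗
  density (ρ = m/V): kg/m³  ✗
  angular frequency (ω = 2πf): 1/s  ✗
  kinetic energy (E = ½mv²): kg·m²/s²  ✓ matches

Only kinetic energy has units kg·m²/s².

Answer: kinetic energy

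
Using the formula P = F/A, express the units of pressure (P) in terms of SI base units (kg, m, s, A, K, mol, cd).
Units of each symbol in P = F/A:
  F (force): kg·m/s²
  A (area): m²  → in the denominator, contributes 1/m²

Multiplying the contributions: [kg·m/s²] · [1/m²]
Adding exponents of each base unit: kg: 1, m: -1, s: -2
SI base units of pressure: kg/(m·s²)

Answer: kg/(m·s²)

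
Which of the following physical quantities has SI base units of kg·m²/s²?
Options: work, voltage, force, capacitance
Checking the SI base units of each option:
  work (W = Fd): kg·m²/s²  ✓ matches
  voltage (V = IR): kg·m²/(s³·A)  ✗
  force (F = ma): kg·m/s²  ✗
  capacitance (C = Q/V): s⁴·A²/(kg·m²)  ✗

Only work has units kg·m²/s².

Answer: work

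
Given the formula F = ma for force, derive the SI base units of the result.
Units of each symbol in F = ma:
  m (mass): kg
  a (acceleration): m/s²

Multiplying the contributions: [kg] · [m/s²]
Adding exponents of each base unit: kg: 1, m: 1, s: -2
SI base units of force: kg·m/s²

Answer: kg·m/s²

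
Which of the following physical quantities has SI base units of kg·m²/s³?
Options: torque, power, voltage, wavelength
Checking the SI base units of each option:
  torque (τ = Fr): kg·m²/s²  ✗
  power (P = W/t): kg·m²/s³  ✓ matches
  voltage (V = IR): kg·m²/(s³·A)  ✗
  wavelength (λ = v/f): m  ✗

Only power has units kg·m²/s³.

Answer: power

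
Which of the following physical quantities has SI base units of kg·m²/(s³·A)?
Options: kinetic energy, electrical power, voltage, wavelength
Checking the SI base units of each option:
  kinetic energy (E = ½mv²): kg·m²/s²  ✗
  electrical power (P = IV): kg·m²/s³  ✗
  voltage (V = IR): kg·m²/(s³·A)  ✓ matches
  wavelength (λ = v/f): m  ✗

Only voltage has units kg·m²/(s³·A).

Answer: voltage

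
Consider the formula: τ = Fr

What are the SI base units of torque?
Units of each symbol in τ = Fr:
  F (force): kg·m/s²
  r (lever arm): m

Multiplying the contributions: [kg·m/s²] · [m]
Adding exponents of each base unit: kg: 1, m: 2, s: -2
SI base units of torque: kg·m²/s²

Answer: kg·m²/s²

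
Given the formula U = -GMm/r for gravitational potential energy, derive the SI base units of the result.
Units of each symbol in U = -GMm/r:
  G (gravitational constant): m³/(kg·s²)
  M (mass): kg
  m (mass): kg
  r (distance): m  → in the denominator, contributes 1/m
  The minus sign does not affect the units.

Multiplying the contributions: [m³/(kg·s²)] · [kg] · [kg] · [1/m]
Adding exponents of each base unit: kg: 1, m: 2, s: -2
SI base units of gravitational potential energy: kg·m²/s²

Answer: kg·m²/s²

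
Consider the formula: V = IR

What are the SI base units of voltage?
Units of each symbol in V = IR:
  I (current): A
  R (resistance, in ohms): kg·m²/(s³·A²)

Multiplying the contributions: [A] · [kg·m²/(s³·A²)]
Adding exponents of each base unit: kg: 1, m: 2, s: -3, A: -1
SI base units of voltage: kg·m²/(s³·A)

Answer: kg·m²/(s³·A)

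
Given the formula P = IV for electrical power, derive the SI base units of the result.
Units of each symbol in P = IV:
  I (current): A
  V (voltage, in volts): kg·m²/(s³·A)

Multiplying the contributions: [A] · [kg·m²/(s³·A)]
Adding exponents of each base unit: kg: 1, m: 2, s: -3
SI base units of electrical power: kg·m²/s³

Answer: kg·m²/s³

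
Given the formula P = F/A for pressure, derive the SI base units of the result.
Units of each symbol in P = F/A:
  F (force): kg·m/s²
  A (area): m²  → in the denominator, contributes 1/m²

Multiplying the contributions: [kg·m/s²] · [1/m²]
Adding exponents of each base unit: kg: 1, m: -1, s: -2
SI base units of pressure: kg/(m·s²)

Answer: kg/(m·s²)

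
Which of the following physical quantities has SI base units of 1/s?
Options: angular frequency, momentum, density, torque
Checking the SI base units of each option:
  angular frequency (ω = 2πf): 1/s  ✓ matches
  momentum (p = mv): kg·m/s  ✗
  density (ρ = m/V): kg/m³  ✗
  torque (τ = Fr): kg·m²/s²  ✗

Only angular frequency has units 1/s.

Answer: angular frequency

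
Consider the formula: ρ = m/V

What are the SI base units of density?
Units of each symbol in ρ = m/V:
  m (mass): kg
  V (volume): m³  → in the denominator, contributes 1/m³

Multiplying the contributions: [kg] · [1/m³]
Adding exponents of each base unit: kg: 1, m: -3
SI base units of density: kg/m³

Answer: kg/m³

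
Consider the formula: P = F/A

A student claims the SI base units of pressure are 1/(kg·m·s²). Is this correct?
Units of each symbol in P = F/A:
  F (force): kg·m/s²
  A (area): m²  → in the denominator, contributes 1/m²

Multiplying the contributions: [kg·m/s²] · [1/m²]
Adding exponents of each base unit: kg: 1, m: -1, s: -2
SI base units of pressure: kg/(m·s²)

The claimed units 1/(kg·m·s²) (exponents kg: -1, m: -1, s: -2) do not match the derived units kg/(m·s²) (exponents kg: 1, m: -1, s: -2), so the claim is incorrect.

Answer: No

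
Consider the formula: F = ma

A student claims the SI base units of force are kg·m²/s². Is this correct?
Units of each symbol in F = ma:
  m (mass): kg
  a (acceleration): m/s²

Multiplying the contributions: [kg] · [m/s²]
Adding exponents of each base unit: kg: 1, m: 1, s: -2
SI base units of force: kg·m/s²

The claimed units kg·m²/s² (exponents kg: 1, m: 2, s: -2) do not match the derived units kg·m/s² (exponents kg: 1, m: 1, s: -2), so the claim is incorrect.

Answer: No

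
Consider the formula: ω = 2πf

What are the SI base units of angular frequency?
Units of each symbol in ω = 2πf:
  f (frequency): 1/s
  The factor 2π is dimensionless.

Multiplying the contributions: [1/s]
Adding exponents of each base unit: s: -1
SI base units of angular frequency: 1/s

Answer: 1/s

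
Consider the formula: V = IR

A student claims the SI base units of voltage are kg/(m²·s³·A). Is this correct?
Units of each symbol in V = IR:
  I (current): A
  R (resistance, in ohms): kg·m²/(s³·A²)

Multiplying the contributions: [A] · [kg·m²/(s³·A²)]
Adding exponents of each base unit: kg: 1, m: 2, s: -3, A: -1
SI base units of voltage: kg·m²/(s³·A)

The claimed units kg/(m²·s³·A) (exponents kg: 1, m: -2, s: -3, A: -1) do not match the derived units kg·m²/(s³·A) (exponents kg: 1, m: 2, s: -3, A: -1), so the claim is incorrect.

Answer: No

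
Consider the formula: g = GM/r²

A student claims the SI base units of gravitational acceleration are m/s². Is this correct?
Units of each symbol in g = GM/r²:
  G (gravitational constant): m³/(kg·s²)
  M (mass): kg
  r (distance): m  → to the power 2 in the denominator, contributes 1/m²

Multiplying the contributions: [m³/(kg·s²)] · [kg] · [1/m²]
Adding exponents of each base unit: m: 1, s: -2
SI base units of gravitational acceleration: m/s²

The claimed units m/s² match the derived units, so the claim is correct.

Answer: Yes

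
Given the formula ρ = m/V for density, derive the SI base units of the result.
Units of each symbol in ρ = m/V:
  m (mass): kg
  V (volume): m³  → in the denominator, contributes 1/m³

Multiplying the contributions: [kg] · [1/m³]
Adding exponents of each base unit: kg: 1, m: -3
SI base units of density: kg/m³

Answer: kg/m³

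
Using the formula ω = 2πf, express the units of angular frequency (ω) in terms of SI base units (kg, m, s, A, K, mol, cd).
Units of each symbol in ω = 2πf:
  f (frequency): 1/s
  The factor 2π is dimensionless.

Multiplying the contributions: [1/s]
Adding exponents of each base unit: s: -1
SI base units of angular frequency: 1/s

Answer: 1/s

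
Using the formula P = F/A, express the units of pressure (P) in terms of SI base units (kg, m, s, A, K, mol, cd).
Units of each symbol in P = F/A:
  F (force): kg·m/s²
  A (area): m²  → in the denominator, contributes 1/m²

Multiplying the contributions: [kg·m/s²] · [1/m²]
Adding exponents of each base unit: kg: 1, m: -1, s: -2
SI base units of pressure: kg/(m·s²)

Answer: kg/(m·s²)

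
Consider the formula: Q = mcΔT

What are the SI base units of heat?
Units of each symbol in Q = mcΔT:
  m (mass): kg
  c (specific heat capacity, in J/(kg·K)): m²/(s²·K)
  ΔT (temperature change): K

Multiplying the contributions: [kg] · [m²/(s²·K)] · [K]
Adding exponents of each base unit: kg: 1, m: 2, s: -2
SI base units of heat: kg·m²/s²

Answer: kg·m²/s²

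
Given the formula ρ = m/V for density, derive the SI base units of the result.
Units of each symbol in ρ = m/V:
  m (mass): kg
  V (volume): m³  → in the denominator, contributes 1/m³

Multiplying the contributions: [kg] · [1/m³]
Adding exponents of each base unit: kg: 1, m: -3
SI base units of density: kg/m³

Answer: kg/m³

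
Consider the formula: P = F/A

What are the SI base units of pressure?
Units of each symbol in P = F/A:
  F (force): kg·m/s²
  A (area): m²  → in the denominator, contributes 1/m²

Multiplying the contributions: [kg·m/s²] · [1/m²]
Adding exponents of each base unit: kg: 1, m: -1, s: -2
SI base units of pressure: kg/(m·s²)

Answer: kg/(m·s²)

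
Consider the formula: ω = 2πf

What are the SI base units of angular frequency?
Units of each symbol in ω = 2πf:
  f (frequency): 1/s
  The factor 2π is dimensionless.

Multiplying the contributions: [1/s]
Adding exponents of each base unit: s: -1
SI base units of angular frequency: 1/s

Answer: 1/s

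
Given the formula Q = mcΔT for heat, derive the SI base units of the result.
Units of each symbol in Q = mcΔT:
  m (mass): kg
  c (specific heat capacity, in J/(kg·K)): m²/(s²·K)
  ΔT (temperature change): K

Multiplying the contributions: [kg] · [m²/(s²·K)] · [K]
Adding exponents of each base unit: kg: 1, m: 2, s: -2
SI base units of heat: kg·m²/s²

Answer: kg·m²/s²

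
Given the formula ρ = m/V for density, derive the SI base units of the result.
Units of each symbol in ρ = m/V:
  m (mass): kg
  V (volume): m³  → in the denominator, contributes 1/m³

Multiplying the contributions: [kg] · [1/m³]
Adding exponents of each base unit: kg: 1, m: -3
SI base units of density: kg/m³

Answer: kg/m³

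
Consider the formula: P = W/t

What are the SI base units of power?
Units of each symbol in P = W/t:
  W (work): kg·m²/s²
  t (time): s  → in the denominator, contributes 1/s

Multiplying the contributions: [kg·m²/s²] · [1/s]
Adding exponents of each base unit: kg: 1, m: 2, s: -3
SI base units of power: kg·m²/s³

Answer: kg·m²/s³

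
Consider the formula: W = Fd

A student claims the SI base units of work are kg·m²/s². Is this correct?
Units of each symbol in W = Fd:
  F (force): kg·m/s²
  d (displacement): m

Multiplying the contributions: [kg·m/s²] · [m]
Adding exponents of each base unit: kg: 1, m: 2, s: -2
SI base units of work: kg·m²/s²

The claimed units kg·m²/s² match the derived units, so the claim is correct.

Answer: Yes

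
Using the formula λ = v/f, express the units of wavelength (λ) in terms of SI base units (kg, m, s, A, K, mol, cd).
Units of each symbol in λ = v/f:
  v (wave speed): m/s
  f (frequency): 1/s  → in the denominator, contributes s

Multiplying the contributions: [m/s] · [s]
Adding exponents of each base unit: m: 1
SI base units of wavelength: m

Answer: m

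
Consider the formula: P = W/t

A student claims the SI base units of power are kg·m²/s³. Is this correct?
Units of each symbol in P = W/t:
  W (work): kg·m²/s²
  t (time): s  → in the denominator, contributes 1/s

Multiplying the contributions: [kg·m²/s²] · [1/s]
Adding exponents of each base unit: kg: 1, m: 2, s: -3
SI base units of power: kg·m²/s³

The claimed units kg·m²/s³ match the derived units, so the claim is correct.

Answer: Yes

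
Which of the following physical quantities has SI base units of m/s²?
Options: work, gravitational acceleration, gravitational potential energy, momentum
Checking the SI base units of each option:
  work (W = Fd): kg·m²/s²  ✗
  gravitational acceleration (g = GM/r²): m/s²  ✓ matches
  gravitational potential energy (U = -GMm/r): kg·m²/s²  ✗
  momentum (p = mv): kg·m/s  ✗

Only gravitational acceleration has units m/s².

Answer: gravitational acceleration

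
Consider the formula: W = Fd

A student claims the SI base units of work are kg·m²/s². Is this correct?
Units of each symbol in W = Fd:
  F (force): kg·m/s²
  d (displacement): m

Multiplying the contributions: [kg·m/s²] · [m]
Adding exponents of each base unit: kg: 1, m: 2, s: -2
SI base units of work: kg·m²/s²

The claimed units kg·m²/s² match the derived units, so the claim is correct.

Answer: Yes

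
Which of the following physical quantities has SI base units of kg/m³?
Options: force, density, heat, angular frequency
Checking the SI base units of each option:
  force (F = ma): kg·m/s²  ✗
  density (ρ = m/V): kg/m³  ✓ matches
  heat (Q = mcΔT): kg·m²/s²  ✗
  angular frequency (ω = 2πf): 1/s  ✗

Only density has units kg/m³.

Answer: density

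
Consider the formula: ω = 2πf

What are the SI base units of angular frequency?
Units of each symbol in ω = 2πf:
  f (frequency): 1/s
  The factor 2π is dimensionless.

Multiplying the contributions: [1/s]
Adding exponents of each base unit: s: -1
SI base units of angular frequency: 1/s

Answer: 1/s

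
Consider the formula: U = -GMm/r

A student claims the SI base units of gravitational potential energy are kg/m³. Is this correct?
Units of each symbol in U = -GMm/r:
  G (gravitational constant): m³/(kg·s²)
  M (mass): kg
  m (mass): kg
  r (distance): m  → in the denominator, contributes 1/m
  The minus sign does not affect the units.

Multiplying the contributions: [m³/(kg·s²)] · [kg] · [kg] · [1/m]
Adding exponents of each base unit: kg: 1, m: 2, s: -2
SI base units of gravitational potential energy: kg·m²/s²

The claimed units kg/m³ (exponents kg: 1, m: -3) do not match the derived units kg·m²/s² (exponents kg: 1, m: 2, s: -2), so the claim is incorrect.

Answer: No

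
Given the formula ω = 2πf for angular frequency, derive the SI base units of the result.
Units of each symbol in ω = 2πf:
  f (frequency): 1/s
  The factor 2π is dimensionless.

Multiplying the contributions: [1/s]
Adding exponents of each base unit: s: -1
SI base units of angular frequency: 1/s

Answer: 1/s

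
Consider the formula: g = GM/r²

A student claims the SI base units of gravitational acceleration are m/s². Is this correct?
Units of each symbol in g = GM/r²:
  G (gravitational constant): m³/(kg·s²)
  M (mass): kg
  r (distance): m  → to the power 2 in the denominator, contributes 1/m²

Multiplying the contributions: [m³/(kg·s²)] · [kg] · [1/m²]
Adding exponents of each base unit: m: 1, s: -2
SI base units of gravitational acceleration: m/s²

The claimed units m/s² match the derived units, so the claim is correct.

Answer: Yes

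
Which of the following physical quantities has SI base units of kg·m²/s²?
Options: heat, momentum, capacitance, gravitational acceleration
Checking the SI base units of each option:
  heat (Q = mcΔT): kg·m²/s²  ✓ matches
  momentum (p = mv): kg·m/s  ✗
  capacitance (C = Q/V): s⁴·A²/(kg·m²)  ✗
  gravitational acceleration (g = GM/r²): m/s²  ✗

Only heat has units kg·m²/s².

Answer: heat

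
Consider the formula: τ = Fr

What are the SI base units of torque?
Units of each symbol in τ = Fr:
  F (force): kg·m/s²
  r (lever arm): m

Multiplying the contributions: [kg·m/s²] · [m]
Adding exponents of each base unit: kg: 1, m: 2, s: -2
SI base units of torque: kg·m²/s²

Answer: kg·m²/s²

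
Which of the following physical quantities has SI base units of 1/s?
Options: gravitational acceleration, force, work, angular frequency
Checking the SI base units of each option:
  gravitational acceleration (g = GM/r²): m/s²  ✗
  force (F = ma): kg·m/s²  ✗
  work (W = Fd): kg·m²/s²  ✗
  angular frequency (ω = 2πf): 1/s  ✓ matches

Only angular frequency has units 1/s.

Answer: angular frequency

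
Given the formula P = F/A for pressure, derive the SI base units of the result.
Units of each symbol in P = F/A:
  F (force): kg·m/s²
  A (area): m²  → in the denominator, contributes 1/m²

Multiplying the contributions: [kg·m/s²] · [1/m²]
Adding exponents of each base unit: kg: 1, m: -1, s: -2
SI base units of pressure: kg/(m·s²)

Answer: kg/(m·s²)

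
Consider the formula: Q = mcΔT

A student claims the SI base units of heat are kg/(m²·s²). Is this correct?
Units of each symbol in Q = mcΔT:
  m (mass): kg
  c (specific heat capacity, in J/(kg·K)): m²/(s²·K)
  ΔT (temperature change): K

Multiplying the contributions: [kg] · [m²/(s²·K)] · [K]
Adding exponents of each base unit: kg: 1, m: 2, s: -2
SI base units of heat: kg·m²/s²

The claimed units kg/(m²·s²) (exponents kg: 1, m: -2, s: -2) do not match the derived units kg·m²/s² (exponents kg: 1, m: 2, s: -2), so the claim is incorrect.

Answer: No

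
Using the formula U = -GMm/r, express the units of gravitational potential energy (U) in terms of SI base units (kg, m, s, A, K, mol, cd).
Units of each symbol in U = -GMm/r:
  G (gravitational constant): m³/(kg·s²)
  M (mass): kg
  m (mass): kg
  r (distance): m  → in the denominator, contributes 1/m
  The minus sign does not affect the units.

Multiplying the contributions: [m³/(kg·s²)] · [kg] · [kg] · [1/m]
Adding exponents of each base unit: kg: 1, m: 2, s: -2
SI base units of gravitational potential energy: kg·m²/s²

Answer: kg·m²/s²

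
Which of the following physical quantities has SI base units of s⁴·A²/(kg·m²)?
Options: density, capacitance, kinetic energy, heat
Checking the SI base units of each option:
  density (ρ = m/V): kg/m³  ✗
  capacitance (C = Q/V): s⁴·A²/(kg·m²)  ✓ matches
  kinetic energy (E = ½mv²): kg·m²/s²  ✗
  heat (Q = mcΔT): kg·m²/s²  ✗

Only capacitance has units s⁴·A²/(kg·m²).

Answer: capacitance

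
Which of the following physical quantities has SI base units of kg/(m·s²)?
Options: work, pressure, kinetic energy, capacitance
Checking the SI base units of each option:
  work (W = Fd): kg·m²/s²  ✗
  pressure (P = F/A): kg/(m·s²)  ✓ matches
  kinetic energy (E = ½mv²): kg·m²/s²  ✗
  capacitance (C = Q/V): s⁴·A²/(kg·m²)  ✗

Only pressure has units kg/(m·s²).

Answer: pressure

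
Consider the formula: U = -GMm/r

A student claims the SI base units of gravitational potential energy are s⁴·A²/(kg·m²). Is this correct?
Units of each symbol in U = -GMm/r:
  G (gravitational constant): m³/(kg·s²)
  M (mass): kg
  m (mass): kg
  r (distance): m  → in the denominator, contributes 1/m
  The minus sign does not affect the units.

Multiplying the contributions: [m³/(kg·s²)] · [kg] · [kg] · [1/m]
Adding exponents of each base unit: kg: 1, m: 2, s: -2
SI base units of gravitational potential energy: kg·m²/s²

The claimed units s⁴·A²/(kg·m²) (exponents kg: -1, m: -2, s: 4, A: 2) do not match the derived units kg·m²/s² (exponents kg: 1, m: 2, s: -2), so the claim is incorrect.

Answer: No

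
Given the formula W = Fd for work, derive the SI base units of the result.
Units of each symbol in W = Fd:
  F (force): kg·m/s²
  d (displacement): m

Multiplying the contributions: [kg·m/s²] · [m]
Adding exponents of each base unit: kg: 1, m: 2, s: -2
SI base units of work: kg·m²/s²

Answer: kg·m²/s²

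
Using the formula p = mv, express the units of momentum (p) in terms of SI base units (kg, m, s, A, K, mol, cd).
Units of each symbol in p = mv:
  m (mass): kg
  v (velocity): m/s

Multiplying the contributions: [kg] · [m/s]
Adding exponents of each base unit: kg: 1, m: 1, s: -1
SI base units of momentum: kg·m/s

Answer: kg·m/s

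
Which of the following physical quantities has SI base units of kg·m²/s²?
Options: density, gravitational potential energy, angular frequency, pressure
Checking the SI base units of each option:
  density (ρ = m/V): kg/m³  ✗
  gravitational potential energy (U = -GMm/r): kg·m²/s²  ✓ matches
  angular frequency (ω = 2πf): 1/s  ✗
  pressure (P = F/A): kg/(m·s²)  ✗

Only gravitational potential energy has units kg·m²/s².

Answer: gravitational potential energy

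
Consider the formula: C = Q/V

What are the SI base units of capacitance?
Units of each symbol in C = Q/V:
  Q (charge, in coulombs): s·A
  V (voltage, in volts): kg·m²/(s³·A)  → in the denominator, contributes s³·A/(kg·m²)

Multiplying the contributions: [s·A] · [s³·A/(kg·m²)]
Adding exponents of each base unit: kg: -1, m: -2, s: 4, A: 2
SI base units of capacitance: s⁴·A²/(kg·m²)

Answer: s⁴·A²/(kg·m²)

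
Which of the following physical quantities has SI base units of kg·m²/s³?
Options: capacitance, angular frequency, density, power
Checking the SI base units of each option:
  capacitance (C = Q/V): s⁴·A²/(kg·m²)  ✗
  angular frequency (ω = 2πf): 1/s  ✗
  density (ρ = m/V): kg/m³  ✗
  power (P = W/t): kg·m²/s³  ✓ matches

Only power has units kg·m²/s³.

Answer: power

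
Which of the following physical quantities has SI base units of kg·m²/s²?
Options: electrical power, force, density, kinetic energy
Checking the SI base units of each option:
  electrical power (P = IV): kg·m²/s³  ✗
  force (F = ma): kg·m/s²  ✗
  density (ρ = m/V): kg/m³  ✗
  kinetic energy (E = ½mv²): kg·m²/s²  ✓ matches

Only kinetic energy has units kg·m²/s².

Answer: kinetic energy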